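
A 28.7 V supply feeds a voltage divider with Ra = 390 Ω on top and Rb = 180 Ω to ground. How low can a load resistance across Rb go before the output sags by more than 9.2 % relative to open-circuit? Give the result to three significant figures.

Output resistance R_th = Ra‖Rb = (390 × 180)/570.0 = 123.2 Ω.
The fractional drop is R_th/(R_th + R_L); requiring this ≤ 0.0920 gives R_L ≥ R_th(1/0.0920 − 1) = 123.2 × 9.870 = 1.22 kΩ.

R_L(min) ≈ 1.22 kΩ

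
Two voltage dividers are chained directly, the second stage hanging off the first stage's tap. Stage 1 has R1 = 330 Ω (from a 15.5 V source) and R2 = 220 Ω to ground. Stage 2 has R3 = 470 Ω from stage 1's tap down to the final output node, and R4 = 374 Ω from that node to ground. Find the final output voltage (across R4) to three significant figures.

Stage 2 presents R3+R4 = 844.0 Ω as a load on stage 1's tap.
Stage 1's lower leg becomes R2‖(R3+R4) = 174.5 Ω, so V_mid = 15.5 × 174.5/504.5 = 5.361 V.
Stage 2 is itself unloaded: V_out = V_mid × R4/(R3+R4) = 5.361 × 374/844.0 = 2.38 V.

V_out ≈ 2.38 V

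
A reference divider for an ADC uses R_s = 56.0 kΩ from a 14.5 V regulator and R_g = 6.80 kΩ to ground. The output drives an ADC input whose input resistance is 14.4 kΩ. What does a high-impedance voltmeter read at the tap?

V_out ≈ 1.10 V

The load sits in parallel with R_g: R_g‖R_L = (6.80 × 14.4) / (6.80 + 14.4) = 4.619 kΩ.
V_out = 14.5 × 4.619 / (56.0 + 4.619) = 14.5 × 4.619/60.62 = 1.10 V.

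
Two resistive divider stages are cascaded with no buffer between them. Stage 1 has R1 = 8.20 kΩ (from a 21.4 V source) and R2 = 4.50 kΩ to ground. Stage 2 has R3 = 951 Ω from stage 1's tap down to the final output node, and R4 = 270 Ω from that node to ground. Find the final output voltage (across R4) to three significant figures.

Stage 2 presents R3+R4 = 1221 Ω as a load on stage 1's tap.
Stage 1's lower leg becomes R2‖(R3+R4) = 960.4 Ω, so V_mid = 21.4 × 960.4/9160 = 2.244 V.
Stage 2 is itself unloaded: V_out = V_mid × R4/(R3+R4) = 2.244 × 270/1221 = 0.496 V.

V_out ≈ 0.496 V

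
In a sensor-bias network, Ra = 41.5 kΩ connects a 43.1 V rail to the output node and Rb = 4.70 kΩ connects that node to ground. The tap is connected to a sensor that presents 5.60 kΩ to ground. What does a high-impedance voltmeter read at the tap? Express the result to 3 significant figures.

V_out ≈ 2.50 V

The load sits in parallel with Rb: Rb‖R_L = (4.70 × 5.60) / (4.70 + 5.60) = 2.555 kΩ.
V_out = 43.1 × 2.555 / (41.5 + 2.555) = 43.1 × 2.555/44.06 = 2.50 V.
(Unloaded it would have been 4.38 V.)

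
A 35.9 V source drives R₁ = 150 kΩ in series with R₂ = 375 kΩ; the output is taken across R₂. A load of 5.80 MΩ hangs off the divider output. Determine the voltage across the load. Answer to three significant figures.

V_out ≈ 25.2 V

The load sits in parallel with R₂: R₂‖R_L = (375 × 5800) / (375 + 5800) = 352.2 kΩ.
V_out = 35.9 × 352.2 / (150 + 352.2) = 35.9 × 352.2/502.2 = 25.2 V.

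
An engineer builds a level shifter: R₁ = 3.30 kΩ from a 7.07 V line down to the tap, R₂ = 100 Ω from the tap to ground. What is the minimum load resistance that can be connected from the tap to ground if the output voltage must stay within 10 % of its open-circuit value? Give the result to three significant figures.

R_L(min) ≈ 874 Ω

Output resistance R_th = R₁‖R₂ = (3300 × 100)/3400 = 97.06 Ω.
The fractional drop is R_th/(R_th + R_L); requiring this ≤ 0.100 gives R_L ≥ R_th(1/0.100 − 1) = 97.06 × 9.000 = 874 Ω.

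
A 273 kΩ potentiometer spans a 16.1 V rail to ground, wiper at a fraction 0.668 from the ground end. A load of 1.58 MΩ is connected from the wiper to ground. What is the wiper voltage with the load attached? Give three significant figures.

The wiper splits the pot into (1−α)R = 90.64 kΩ above and αR = 182.4 kΩ below.
Lower section ‖ load = 163.5 kΩ.
V_wiper = 16.1 × 163.5/(90.64 + 163.5) = 10.4 V.

V ≈ 10.4 V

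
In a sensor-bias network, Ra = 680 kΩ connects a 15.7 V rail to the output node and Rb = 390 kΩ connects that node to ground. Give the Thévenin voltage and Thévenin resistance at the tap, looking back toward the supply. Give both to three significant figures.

V_th is the open-circuit tap voltage: 15.7 × 390/(680 + 390) = 5.72 V.
With the supply zeroed, Ra and Rb appear in parallel from the tap: R_th = Ra‖Rb = (680 × 390)/1070 = 248 kΩ.

V_th = 5.72 V, R_th = 248 kΩ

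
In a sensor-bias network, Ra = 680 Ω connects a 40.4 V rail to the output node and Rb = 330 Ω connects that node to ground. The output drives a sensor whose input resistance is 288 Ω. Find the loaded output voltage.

V_out ≈ 7.45 V

The load sits in parallel with Rb: Rb‖R_L = (330 × 288) / (330 + 288) = 153.8 Ω.
V_out = 40.4 × 153.8 / (680 + 153.8) = 40.4 × 153.8/833.8 = 7.45 V.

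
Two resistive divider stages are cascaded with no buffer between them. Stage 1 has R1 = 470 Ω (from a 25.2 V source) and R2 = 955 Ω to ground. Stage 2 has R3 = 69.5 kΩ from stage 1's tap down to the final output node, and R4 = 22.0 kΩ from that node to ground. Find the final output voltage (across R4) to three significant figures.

V_out ≈ 4.05 V

Stage 2 presents R3+R4 = 91500 Ω as a load on stage 1's tap.
Stage 1's lower leg becomes R2‖(R3+R4) = 945.1 Ω, so V_mid = 25.2 × 945.1/1415 = 16.83 V.
Stage 2 is itself unloaded: V_out = V_mid × R4/(R3+R4) = 16.83 × 22000/91500 = 4.05 V.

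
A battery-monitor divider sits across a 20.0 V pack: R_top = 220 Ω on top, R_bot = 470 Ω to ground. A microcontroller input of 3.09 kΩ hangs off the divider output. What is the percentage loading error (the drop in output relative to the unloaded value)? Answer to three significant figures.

The divider's output (Thévenin) resistance is R_top‖R_bot = 149.9 Ω.
Fractional drop under load = R_th/(R_th + R_L) = 149.9 / (149.9 + 3090) = 0.04625.
So the output falls by 4.63 %.

4.63 %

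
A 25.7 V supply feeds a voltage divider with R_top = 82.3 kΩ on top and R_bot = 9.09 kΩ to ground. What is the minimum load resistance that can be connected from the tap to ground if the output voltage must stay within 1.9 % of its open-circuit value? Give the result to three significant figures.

Output resistance R_th = R_top‖R_bot = (82.3 × 9.09)/91.39 = 8.186 kΩ.
The fractional drop is R_th/(R_th + R_L); requiring this ≤ 0.0190 gives R_L ≥ R_th(1/0.0190 − 1) = 8.186 × 51.63 = 423 kΩ.

R_L(min) ≈ 423 kΩ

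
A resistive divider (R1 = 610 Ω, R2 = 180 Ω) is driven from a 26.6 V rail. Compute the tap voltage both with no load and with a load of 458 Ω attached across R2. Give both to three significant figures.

Unloaded: 6.06 V; loaded: 4.65 V

Open-circuit: V = 26.6 × 180/(610 + 180) = 6.06 V.
With the load, R2 becomes R2‖R_L = 129.2 Ω, so V = 26.6 × 129.2/739.2 = 4.65 V.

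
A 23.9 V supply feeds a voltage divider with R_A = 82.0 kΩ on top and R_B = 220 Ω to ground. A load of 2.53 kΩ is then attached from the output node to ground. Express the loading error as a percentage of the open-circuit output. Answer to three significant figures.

7.98 %

The divider's output (Thévenin) resistance is R_A‖R_B = 219.4 Ω.
Fractional drop under load = R_th/(R_th + R_L) = 219.4 / (219.4 + 2530) = 0.07980.
So the output falls by 7.98 %.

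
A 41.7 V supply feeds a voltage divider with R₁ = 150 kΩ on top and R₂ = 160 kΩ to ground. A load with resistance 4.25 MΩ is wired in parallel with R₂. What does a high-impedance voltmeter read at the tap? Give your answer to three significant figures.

The load sits in parallel with R₂: R₂‖R_L = (160 × 4250) / (160 + 4250) = 154.2 kΩ.
V_out = 41.7 × 154.2 / (150 + 154.2) = 41.7 × 154.2/304.2 = 21.1 V.
(Unloaded it would have been 21.5 V.)

V_out ≈ 21.1 V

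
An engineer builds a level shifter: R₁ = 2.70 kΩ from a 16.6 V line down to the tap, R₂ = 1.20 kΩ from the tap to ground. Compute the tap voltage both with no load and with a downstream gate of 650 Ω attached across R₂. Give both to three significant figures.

Open-circuit: V = 16.6 × 1200/(2700 + 1200) = 5.11 V.
With the load, R₂ becomes R₂‖R_L = 421.6 Ω, so V = 16.6 × 421.6/3122 = 2.24 V.

Unloaded: 5.11 V; loaded: 2.24 V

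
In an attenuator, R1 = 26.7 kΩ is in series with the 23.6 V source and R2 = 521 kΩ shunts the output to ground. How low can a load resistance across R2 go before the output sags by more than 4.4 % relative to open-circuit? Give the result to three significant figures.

Output resistance R_th = R1‖R2 = (26.7 × 521)/547.7 = 25.40 kΩ.
The fractional drop is R_th/(R_th + R_L); requiring this ≤ 0.0440 gives R_L ≥ R_th(1/0.0440 − 1) = 25.40 × 21.73 = 552 kΩ.

R_L(min) ≈ 552 kΩ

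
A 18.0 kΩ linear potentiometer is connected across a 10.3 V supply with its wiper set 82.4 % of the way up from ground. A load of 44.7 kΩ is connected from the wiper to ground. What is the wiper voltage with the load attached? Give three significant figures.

V ≈ 8.02 V

The wiper splits the pot into (1−α)R = 3.168 kΩ above and αR = 14.83 kΩ below.
Lower section ‖ load = 11.14 kΩ.
V_wiper = 10.3 × 11.14/(3.168 + 11.14) = 8.02 V.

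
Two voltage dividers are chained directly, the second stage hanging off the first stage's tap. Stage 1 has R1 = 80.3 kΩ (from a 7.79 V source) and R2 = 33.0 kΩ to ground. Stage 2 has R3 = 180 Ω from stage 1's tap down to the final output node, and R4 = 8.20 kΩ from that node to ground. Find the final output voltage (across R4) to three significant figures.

Stage 2 presents R3+R4 = 8380 Ω as a load on stage 1's tap.
Stage 1's lower leg becomes R2‖(R3+R4) = 6683 Ω, so V_mid = 7.79 × 6683/86980 = 0.5985 V.
Stage 2 is itself unloaded: V_out = V_mid × R4/(R3+R4) = 0.5985 × 8200/8380 = 0.586 V.

V_out ≈ 0.586 V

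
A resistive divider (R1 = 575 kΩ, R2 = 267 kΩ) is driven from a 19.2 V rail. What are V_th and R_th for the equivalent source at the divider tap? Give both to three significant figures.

V_th = 6.09 V, R_th = 182 kΩ

V_th is the open-circuit tap voltage: 19.2 × 267/(575 + 267) = 6.09 V.
With the supply zeroed, R1 and R2 appear in parallel from the tap: R_th = R1‖R2 = (575 × 267)/842.0 = 182 kΩ.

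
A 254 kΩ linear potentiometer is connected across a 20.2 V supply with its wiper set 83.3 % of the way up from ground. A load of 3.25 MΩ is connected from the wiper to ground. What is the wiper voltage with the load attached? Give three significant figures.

V ≈ 16.6 V

The wiper splits the pot into (1−α)R = 42.42 kΩ above and αR = 211.6 kΩ below.
Lower section ‖ load = 198.6 kΩ.
V_wiper = 20.2 × 198.6/(42.42 + 198.6) = 16.6 V.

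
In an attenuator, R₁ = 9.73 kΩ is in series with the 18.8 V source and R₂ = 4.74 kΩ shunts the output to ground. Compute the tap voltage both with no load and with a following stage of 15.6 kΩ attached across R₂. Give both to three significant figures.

Open-circuit: V = 18.8 × 4.74/(9.73 + 4.74) = 6.16 V.
With the load, R₂ becomes R₂‖R_L = 3.635 kΩ, so V = 18.8 × 3.635/13.37 = 5.11 V.

Unloaded: 6.16 V; loaded: 5.11 V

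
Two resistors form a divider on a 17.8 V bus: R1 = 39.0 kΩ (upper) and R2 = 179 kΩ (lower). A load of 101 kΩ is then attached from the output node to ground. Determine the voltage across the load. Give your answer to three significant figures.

The load sits in parallel with R2: R2‖R_L = (179 × 101) / (179 + 101) = 64.57 kΩ.
V_out = 17.8 × 64.57 / (39.0 + 64.57) = 17.8 × 64.57/103.6 = 11.1 V.

V_out ≈ 11.1 V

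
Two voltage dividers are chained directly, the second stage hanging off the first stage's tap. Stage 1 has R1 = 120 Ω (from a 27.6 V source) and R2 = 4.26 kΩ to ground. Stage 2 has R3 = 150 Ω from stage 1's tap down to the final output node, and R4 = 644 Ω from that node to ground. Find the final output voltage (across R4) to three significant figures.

Stage 2 presents R3+R4 = 794.0 Ω as a load on stage 1's tap.
Stage 1's lower leg becomes R2‖(R3+R4) = 669.3 Ω, so V_mid = 27.6 × 669.3/789.3 = 23.40 V.
Stage 2 is itself unloaded: V_out = V_mid × R4/(R3+R4) = 23.40 × 644/794.0 = 19.0 V.

V_out ≈ 19.0 V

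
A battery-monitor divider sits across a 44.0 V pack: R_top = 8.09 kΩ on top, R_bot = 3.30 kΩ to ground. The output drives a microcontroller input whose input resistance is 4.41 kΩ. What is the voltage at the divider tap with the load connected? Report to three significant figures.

The load sits in parallel with R_bot: R_bot‖R_L = (3.30 × 4.41) / (3.30 + 4.41) = 1.888 kΩ.
V_out = 44.0 × 1.888 / (8.09 + 1.888) = 44.0 × 1.888/9.978 = 8.32 V.
(Unloaded it would have been 12.7 V.)

V_out ≈ 8.32 V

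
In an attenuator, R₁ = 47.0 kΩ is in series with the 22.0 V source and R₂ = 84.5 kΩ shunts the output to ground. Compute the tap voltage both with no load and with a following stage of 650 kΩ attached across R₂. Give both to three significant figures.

Open-circuit: V = 22.0 × 84.5/(47.0 + 84.5) = 14.1 V.
With the load, R₂ becomes R₂‖R_L = 74.78 kΩ, so V = 22.0 × 74.78/121.8 = 13.5 V.

Unloaded: 14.1 V; loaded: 13.5 V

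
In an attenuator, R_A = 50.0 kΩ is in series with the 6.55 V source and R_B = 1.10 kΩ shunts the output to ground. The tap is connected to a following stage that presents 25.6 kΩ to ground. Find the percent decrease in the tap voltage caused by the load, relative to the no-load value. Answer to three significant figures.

4.03 %

The divider's output (Thévenin) resistance is R_A‖R_B = 1.076 kΩ.
Fractional drop under load = R_th/(R_th + R_L) = 1.076 / (1.076 + 25.6) = 0.04035.
So the output falls by 4.03 %.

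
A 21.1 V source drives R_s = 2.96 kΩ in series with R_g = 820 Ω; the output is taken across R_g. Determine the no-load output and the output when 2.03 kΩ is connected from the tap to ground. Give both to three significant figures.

Unloaded: 4.58 V; loaded: 3.48 V

Open-circuit: V = 21.1 × 820/(2960 + 820) = 4.58 V.
With the load, R_g becomes R_g‖R_L = 584.1 Ω, so V = 21.1 × 584.1/3544 = 3.48 V.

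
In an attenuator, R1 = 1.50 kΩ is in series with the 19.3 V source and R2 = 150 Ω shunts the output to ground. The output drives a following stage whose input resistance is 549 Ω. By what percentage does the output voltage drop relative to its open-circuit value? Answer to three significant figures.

The divider's output (Thévenin) resistance is R1‖R2 = 136.4 Ω.
Fractional drop under load = R_th/(R_th + R_L) = 136.4 / (136.4 + 549) = 0.1990.
So the output falls by 19.9 %.

19.9 %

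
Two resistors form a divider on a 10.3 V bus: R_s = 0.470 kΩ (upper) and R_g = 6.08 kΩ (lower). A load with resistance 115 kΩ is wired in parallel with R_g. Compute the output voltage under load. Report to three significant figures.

V_out ≈ 9.52 V

The load sits in parallel with R_g: R_g‖R_L = (6080 × 115000) / (6080 + 115000) = 5775 Ω.
V_out = 10.3 × 5775 / (470 + 5775) = 10.3 × 5775/6245 = 9.52 V.
(Unloaded it would have been 9.56 V.)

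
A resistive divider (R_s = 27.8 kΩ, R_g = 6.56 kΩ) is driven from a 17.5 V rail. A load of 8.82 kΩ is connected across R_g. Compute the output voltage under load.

The load sits in parallel with R_g: R_g‖R_L = (6.56 × 8.82) / (6.56 + 8.82) = 3.762 kΩ.
V_out = 17.5 × 3.762 / (27.8 + 3.762) = 17.5 × 3.762/31.56 = 2.09 V.
(Unloaded it would have been 3.34 V.)

V_out ≈ 2.09 V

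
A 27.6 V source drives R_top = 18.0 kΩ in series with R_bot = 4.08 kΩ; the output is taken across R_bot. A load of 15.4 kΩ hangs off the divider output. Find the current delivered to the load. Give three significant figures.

R_bot‖R_L = 3.225 kΩ; V_out = 27.6 × 3.225/21.23 = 4.194 V.
I_L = V_out / R_L = 4.194 / 15.4 kΩ = 0.272 mA.

I_L ≈ 0.272 mA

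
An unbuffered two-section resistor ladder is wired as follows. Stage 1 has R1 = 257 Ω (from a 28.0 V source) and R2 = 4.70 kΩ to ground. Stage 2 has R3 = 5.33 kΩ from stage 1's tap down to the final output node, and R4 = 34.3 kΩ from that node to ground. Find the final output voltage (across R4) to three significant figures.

V_out ≈ 22.8 V

Stage 2 presents R3+R4 = 39630 Ω as a load on stage 1's tap.
Stage 1's lower leg becomes R2‖(R3+R4) = 4202 Ω, so V_mid = 28.0 × 4202/4459 = 26.39 V.
Stage 2 is itself unloaded: V_out = V_mid × R4/(R3+R4) = 26.39 × 34300/39630 = 22.8 V.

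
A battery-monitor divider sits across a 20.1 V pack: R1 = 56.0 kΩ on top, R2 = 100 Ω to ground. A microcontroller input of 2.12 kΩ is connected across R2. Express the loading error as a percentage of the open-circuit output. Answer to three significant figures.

4.50 %

The divider's output (Thévenin) resistance is R1‖R2 = 99.82 Ω.
Fractional drop under load = R_th/(R_th + R_L) = 99.82 / (99.82 + 2120) = 0.04497.
So the output falls by 4.50 %.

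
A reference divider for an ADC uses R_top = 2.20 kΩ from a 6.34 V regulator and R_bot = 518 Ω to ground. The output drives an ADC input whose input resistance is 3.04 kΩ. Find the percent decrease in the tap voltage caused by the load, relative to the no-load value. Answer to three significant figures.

The divider's output (Thévenin) resistance is R_top‖R_bot = 419.3 Ω.
Fractional drop under load = R_th/(R_th + R_L) = 419.3 / (419.3 + 3040) = 0.1212.
So the output falls by 12.1 %.

12.1 %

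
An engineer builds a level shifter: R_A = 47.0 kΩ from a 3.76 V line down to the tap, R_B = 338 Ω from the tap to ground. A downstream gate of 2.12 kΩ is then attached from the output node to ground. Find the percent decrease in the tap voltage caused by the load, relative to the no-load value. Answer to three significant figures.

Unloaded V = 3.76 × 338/47340 = 0.026847 V.
Loaded: R_B‖R_L = 291.5 Ω, giving V = 3.76 × 291.5/47290 = 0.023178 V.
Drop = (0.026847 − 0.023178) / 0.026847 = 13.7 %.

13.7 %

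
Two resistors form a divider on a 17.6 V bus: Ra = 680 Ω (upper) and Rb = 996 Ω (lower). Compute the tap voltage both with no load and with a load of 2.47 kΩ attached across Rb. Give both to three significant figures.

Open-circuit: V = 17.6 × 996/(680 + 996) = 10.5 V.
With the load, Rb becomes Rb‖R_L = 709.8 Ω, so V = 17.6 × 709.8/1390 = 8.99 V.

Unloaded: 10.5 V; loaded: 8.99 V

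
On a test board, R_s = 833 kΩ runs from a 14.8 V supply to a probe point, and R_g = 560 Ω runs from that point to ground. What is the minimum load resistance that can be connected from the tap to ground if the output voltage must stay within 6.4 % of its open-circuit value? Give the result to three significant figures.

Output resistance R_th = R_s‖R_g = (833000 × 560)/833600 = 559.6 Ω.
The fractional drop is R_th/(R_th + R_L); requiring this ≤ 0.0640 gives R_L ≥ R_th(1/0.0640 − 1) = 559.6 × 14.62 = 8.18 kΩ.

R_L(min) ≈ 8.18 kΩ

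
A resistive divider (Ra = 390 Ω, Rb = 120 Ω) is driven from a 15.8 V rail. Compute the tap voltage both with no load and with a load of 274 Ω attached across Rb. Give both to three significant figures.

Open-circuit: V = 15.8 × 120/(390 + 120) = 3.72 V.
With the load, Rb becomes Rb‖R_L = 83.45 Ω, so V = 15.8 × 83.45/473.5 = 2.78 V.

Unloaded: 3.72 V; loaded: 2.78 V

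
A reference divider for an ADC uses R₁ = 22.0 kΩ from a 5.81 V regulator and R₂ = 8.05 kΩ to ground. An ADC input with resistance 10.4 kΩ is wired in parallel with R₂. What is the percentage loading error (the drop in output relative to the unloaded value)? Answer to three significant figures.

36.2 %

Unloaded V = 5.81 × 8.05/30.05 = 1.556 V.
Loaded: R₂‖R_L = 4.538 kΩ, giving V = 5.81 × 4.538/26.54 = 0.9935 V.
Drop = (1.556 − 0.9935) / 1.556 = 36.2 %.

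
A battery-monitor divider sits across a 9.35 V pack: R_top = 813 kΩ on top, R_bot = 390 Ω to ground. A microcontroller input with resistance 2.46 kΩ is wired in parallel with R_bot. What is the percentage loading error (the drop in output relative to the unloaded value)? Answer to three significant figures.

13.7 %

Unloaded V = 9.35 × 390/813400 = 0.0044831 V.
Loaded: R_bot‖R_L = 336.6 Ω, giving V = 9.35 × 336.6/813300 = 0.0038699 V.
Drop = (0.0044831 − 0.0038699) / 0.0044831 = 13.7 %.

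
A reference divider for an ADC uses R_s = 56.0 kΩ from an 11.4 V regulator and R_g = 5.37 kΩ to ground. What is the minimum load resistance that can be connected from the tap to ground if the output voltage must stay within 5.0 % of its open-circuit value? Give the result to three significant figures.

Output resistance R_th = R_s‖R_g = (56.0 × 5.37)/61.37 = 4.900 kΩ.
The fractional drop is R_th/(R_th + R_L); requiring this ≤ 0.0500 gives R_L ≥ R_th(1/0.0500 − 1) = 4.900 × 19.00 = 93.1 kΩ.

R_L(min) ≈ 93.1 kΩ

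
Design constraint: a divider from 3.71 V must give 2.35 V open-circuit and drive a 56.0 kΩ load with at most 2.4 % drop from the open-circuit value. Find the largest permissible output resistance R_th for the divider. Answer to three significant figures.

Loading drop = R_th/(R_th + R_L) ≤ 0.0240, so R_th ≤ R_L · ε/(1−ε) = 56.0 kΩ × 0.0240/0.9760 = 1.38 kΩ.

R_th ≤ 1.38 kΩ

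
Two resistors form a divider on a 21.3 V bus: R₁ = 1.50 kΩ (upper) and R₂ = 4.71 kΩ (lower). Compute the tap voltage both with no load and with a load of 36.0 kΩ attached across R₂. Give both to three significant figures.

Open-circuit: V = 21.3 × 4.71/(1.50 + 4.71) = 16.2 V.
With the load, R₂ becomes R₂‖R_L = 4.165 kΩ, so V = 21.3 × 4.165/5.665 = 15.7 V.

Unloaded: 16.2 V; loaded: 15.7 V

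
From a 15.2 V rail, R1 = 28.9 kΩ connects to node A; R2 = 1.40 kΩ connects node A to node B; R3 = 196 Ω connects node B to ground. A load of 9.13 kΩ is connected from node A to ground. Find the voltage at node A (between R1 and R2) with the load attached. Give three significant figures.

Below node A the series string R2+R3 = 1596 Ω sits in parallel with the 9130 Ω load: 1359 Ω.
V_A = 15.2 × 1359/(28900 + 1359) = 0.682 V.

V ≈ 0.682 V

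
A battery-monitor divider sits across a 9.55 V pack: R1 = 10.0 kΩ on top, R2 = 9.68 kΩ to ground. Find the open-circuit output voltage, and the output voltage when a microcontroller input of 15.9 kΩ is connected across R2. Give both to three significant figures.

Unloaded: 4.70 V; loaded: 3.59 V

Open-circuit: V = 9.55 × 9.68/(10.0 + 9.68) = 4.70 V.
With the load, R2 becomes R2‖R_L = 6.017 kΩ, so V = 9.55 × 6.017/16.02 = 3.59 V.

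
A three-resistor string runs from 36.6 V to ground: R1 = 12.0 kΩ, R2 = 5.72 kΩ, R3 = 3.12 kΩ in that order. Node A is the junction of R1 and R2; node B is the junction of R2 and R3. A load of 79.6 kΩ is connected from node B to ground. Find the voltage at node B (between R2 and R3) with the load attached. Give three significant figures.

V ≈ 5.30 V

At node B, R3 is in parallel with the load: R3‖R_L = 3.002 kΩ.
Below node A the resistance is R2 + (R3‖R_L) = 8.722 kΩ, so V_A = 36.6 × 8.722/20.72 = 15.41 V.
Then V_B = V_A × (R3‖R_L)/(R2 + R3‖R_L) = 15.41 × 3.002/8.722 = 5.30 V.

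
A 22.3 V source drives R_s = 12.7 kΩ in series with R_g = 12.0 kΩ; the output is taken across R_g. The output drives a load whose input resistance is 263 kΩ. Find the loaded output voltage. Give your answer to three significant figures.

V_out ≈ 10.6 V

The load sits in parallel with R_g: R_g‖R_L = (12.0 × 263) / (12.0 + 263) = 11.48 kΩ.
V_out = 22.3 × 11.48 / (12.7 + 11.48) = 22.3 × 11.48/24.18 = 10.6 V.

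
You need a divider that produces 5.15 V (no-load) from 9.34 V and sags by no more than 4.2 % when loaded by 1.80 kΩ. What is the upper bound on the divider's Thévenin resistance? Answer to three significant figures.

Loading drop = R_th/(R_th + R_L) ≤ 0.0420, so R_th ≤ R_L · ε/(1−ε) = 1.80 kΩ × 0.0420/0.9580 = 78.9 Ω.

R_th ≤ 78.9 Ω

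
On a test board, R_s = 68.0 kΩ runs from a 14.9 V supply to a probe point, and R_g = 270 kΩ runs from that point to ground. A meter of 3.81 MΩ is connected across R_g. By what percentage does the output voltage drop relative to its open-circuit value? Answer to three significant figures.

1.41 %

The divider's output (Thévenin) resistance is R_s‖R_g = 54.32 kΩ.
Fractional drop under load = R_th/(R_th + R_L) = 54.32 / (54.32 + 3810) = 0.01406.
So the output falls by 1.41 %.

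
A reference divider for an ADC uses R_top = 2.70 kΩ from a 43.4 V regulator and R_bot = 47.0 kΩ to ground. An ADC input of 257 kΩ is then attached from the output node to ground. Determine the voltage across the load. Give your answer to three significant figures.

The load sits in parallel with R_bot: R_bot‖R_L = (47.0 × 257) / (47.0 + 257) = 39.73 kΩ.
V_out = 43.4 × 39.73 / (2.70 + 39.73) = 43.4 × 39.73/42.43 = 40.6 V.
(Unloaded it would have been 41.0 V.)

V_out ≈ 40.6 V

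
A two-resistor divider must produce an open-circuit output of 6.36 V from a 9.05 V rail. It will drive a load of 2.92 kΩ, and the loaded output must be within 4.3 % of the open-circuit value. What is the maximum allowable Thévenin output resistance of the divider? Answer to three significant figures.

Loading drop = R_th/(R_th + R_L) ≤ 0.0430, so R_th ≤ R_L · ε/(1−ε) = 2.92 kΩ × 0.0430/0.9570 = 131 Ω.
(Any R1, R2 with R2/(R1+R2) = 0.703 and R1‖R2 ≤ 131 Ω will meet the spec.)

R_th ≤ 131 Ω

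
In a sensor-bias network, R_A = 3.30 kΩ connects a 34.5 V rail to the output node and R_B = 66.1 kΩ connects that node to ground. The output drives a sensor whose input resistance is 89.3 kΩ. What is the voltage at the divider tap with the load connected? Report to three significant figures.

The load sits in parallel with R_B: R_B‖R_L = (66.1 × 89.3) / (66.1 + 89.3) = 37.98 kΩ.
V_out = 34.5 × 37.98 / (3.30 + 37.98) = 34.5 × 37.98/41.28 = 31.7 V.
(Unloaded it would have been 32.9 V.)

V_out ≈ 31.7 V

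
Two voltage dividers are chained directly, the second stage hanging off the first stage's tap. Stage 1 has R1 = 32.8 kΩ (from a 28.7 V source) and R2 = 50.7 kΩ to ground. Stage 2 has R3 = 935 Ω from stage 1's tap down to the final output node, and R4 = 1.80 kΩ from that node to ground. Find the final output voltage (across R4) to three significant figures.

V_out ≈ 1.38 V

Stage 2 presents R3+R4 = 2735 Ω as a load on stage 1's tap.
Stage 1's lower leg becomes R2‖(R3+R4) = 2595 Ω, so V_mid = 28.7 × 2595/35400 = 2.104 V.
Stage 2 is itself unloaded: V_out = V_mid × R4/(R3+R4) = 2.104 × 1800/2735 = 1.38 V.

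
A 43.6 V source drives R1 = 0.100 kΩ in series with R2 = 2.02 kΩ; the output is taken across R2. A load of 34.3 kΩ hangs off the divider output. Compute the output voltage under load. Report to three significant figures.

V_out ≈ 41.4 V

The load sits in parallel with R2: R2‖R_L = (2020 × 34300) / (2020 + 34300) = 1908 Ω.
V_out = 43.6 × 1908 / (100 + 1908) = 43.6 × 1908/2008 = 41.4 V.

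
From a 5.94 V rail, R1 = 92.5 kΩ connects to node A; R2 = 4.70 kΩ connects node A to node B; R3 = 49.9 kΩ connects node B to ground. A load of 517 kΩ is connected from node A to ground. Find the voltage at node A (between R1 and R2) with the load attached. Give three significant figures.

Below node A the series string R2+R3 = 54.60 kΩ sits in parallel with the 517 kΩ load: 49.38 kΩ.
V_A = 5.94 × 49.38/(92.5 + 49.38) = 2.07 V.

V ≈ 2.07 V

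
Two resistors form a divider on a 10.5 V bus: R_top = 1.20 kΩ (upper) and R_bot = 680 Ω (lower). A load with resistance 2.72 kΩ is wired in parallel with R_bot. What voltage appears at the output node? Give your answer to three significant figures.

V_out ≈ 3.28 V

The load sits in parallel with R_bot: R_bot‖R_L = (680 × 2720) / (680 + 2720) = 544.0 Ω.
V_out = 10.5 × 544.0 / (1200 + 544.0) = 10.5 × 544.0/1744 = 3.28 V.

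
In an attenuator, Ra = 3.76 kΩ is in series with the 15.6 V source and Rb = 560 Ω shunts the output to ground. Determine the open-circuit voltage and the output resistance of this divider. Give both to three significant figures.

V_th is the open-circuit tap voltage: 15.6 × 560/(3760 + 560) = 2.02 V.
With the supply zeroed, Ra and Rb appear in parallel from the tap: R_th = Ra‖Rb = (3760 × 560)/4320 = 487 Ω.

V_th = 2.02 V, R_th = 487 Ω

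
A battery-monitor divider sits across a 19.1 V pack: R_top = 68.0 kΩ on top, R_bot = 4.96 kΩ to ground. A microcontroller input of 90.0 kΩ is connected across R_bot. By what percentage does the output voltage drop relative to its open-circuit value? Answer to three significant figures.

The divider's output (Thévenin) resistance is R_top‖R_bot = 4.623 kΩ.
Fractional drop under load = R_th/(R_th + R_L) = 4.623 / (4.623 + 90.0) = 0.04886.
So the output falls by 4.89 %.

4.89 %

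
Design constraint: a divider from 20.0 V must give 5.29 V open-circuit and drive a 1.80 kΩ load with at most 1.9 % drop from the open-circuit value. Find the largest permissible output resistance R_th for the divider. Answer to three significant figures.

R_th ≤ 34.9 Ω

Loading drop = R_th/(R_th + R_L) ≤ 0.0190, so R_th ≤ R_L · ε/(1−ε) = 1.80 kΩ × 0.0190/0.9810 = 34.9 Ω.
(Any R1, R2 with R2/(R1+R2) = 0.265 and R1‖R2 ≤ 34.9 Ω will meet the spec.)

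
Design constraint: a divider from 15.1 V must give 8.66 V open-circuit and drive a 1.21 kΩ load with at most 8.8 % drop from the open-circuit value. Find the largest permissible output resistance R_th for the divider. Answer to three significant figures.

Loading drop = R_th/(R_th + R_L) ≤ 0.0880, so R_th ≤ R_L · ε/(1−ε) = 1.21 kΩ × 0.0880/0.9120 = 117 Ω.
(Any R1, R2 with R2/(R1+R2) = 0.574 and R1‖R2 ≤ 117 Ω will meet the spec.)

R_th ≤ 117 Ω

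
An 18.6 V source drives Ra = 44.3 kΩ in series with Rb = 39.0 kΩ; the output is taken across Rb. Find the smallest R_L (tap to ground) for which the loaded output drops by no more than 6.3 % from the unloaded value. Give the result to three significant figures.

R_L(min) ≈ 308 kΩ

Output resistance R_th = Ra‖Rb = (44.3 × 39.0)/83.30 = 20.74 kΩ.
The fractional drop is R_th/(R_th + R_L); requiring this ≤ 0.0630 gives R_L ≥ R_th(1/0.0630 − 1) = 20.74 × 14.87 = 308 kΩ.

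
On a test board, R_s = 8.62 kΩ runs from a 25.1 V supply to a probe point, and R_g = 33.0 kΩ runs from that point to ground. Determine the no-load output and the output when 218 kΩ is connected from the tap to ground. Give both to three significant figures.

Unloaded: 19.9 V; loaded: 19.3 V

Open-circuit: V = 25.1 × 33.0/(8.62 + 33.0) = 19.9 V.
With the load, R_g becomes R_g‖R_L = 28.66 kΩ, so V = 25.1 × 28.66/37.28 = 19.3 V.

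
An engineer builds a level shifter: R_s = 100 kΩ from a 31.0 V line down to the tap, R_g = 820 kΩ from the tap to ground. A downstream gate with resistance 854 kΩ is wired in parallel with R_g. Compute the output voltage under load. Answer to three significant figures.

The load sits in parallel with R_g: R_g‖R_L = (820 × 854) / (820 + 854) = 418.3 kΩ.
V_out = 31.0 × 418.3 / (100 + 418.3) = 31.0 × 418.3/518.3 = 25.0 V.

V_out ≈ 25.0 V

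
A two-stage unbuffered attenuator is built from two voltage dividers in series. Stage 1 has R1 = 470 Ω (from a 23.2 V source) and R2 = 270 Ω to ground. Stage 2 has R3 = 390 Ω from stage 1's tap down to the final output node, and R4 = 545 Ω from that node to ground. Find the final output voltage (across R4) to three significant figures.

V_out ≈ 4.17 V

Stage 2 presents R3+R4 = 935.0 Ω as a load on stage 1's tap.
Stage 1's lower leg becomes R2‖(R3+R4) = 209.5 Ω, so V_mid = 23.2 × 209.5/679.5 = 7.153 V.
Stage 2 is itself unloaded: V_out = V_mid × R4/(R3+R4) = 7.153 × 545/935.0 = 4.17 V.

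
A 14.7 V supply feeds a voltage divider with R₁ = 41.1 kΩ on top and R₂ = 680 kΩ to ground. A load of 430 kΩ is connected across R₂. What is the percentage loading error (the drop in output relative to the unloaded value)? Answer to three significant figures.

The divider's output (Thévenin) resistance is R₁‖R₂ = 38.76 kΩ.
Fractional drop under load = R_th/(R_th + R_L) = 38.76 / (38.76 + 430) = 0.08268.
So the output falls by 8.27 %.

8.27 %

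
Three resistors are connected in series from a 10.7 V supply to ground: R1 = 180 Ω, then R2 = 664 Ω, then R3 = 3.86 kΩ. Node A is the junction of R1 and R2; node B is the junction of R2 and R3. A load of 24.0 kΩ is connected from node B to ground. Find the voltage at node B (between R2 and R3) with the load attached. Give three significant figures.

At node B, R3 is in parallel with the load: R3‖R_L = 3325 Ω.
Below node A the resistance is R2 + (R3‖R_L) = 3989 Ω, so V_A = 10.7 × 3989/4169 = 10.24 V.
Then V_B = V_A × (R3‖R_L)/(R2 + R3‖R_L) = 10.24 × 3325/3989 = 8.53 V.

V ≈ 8.53 V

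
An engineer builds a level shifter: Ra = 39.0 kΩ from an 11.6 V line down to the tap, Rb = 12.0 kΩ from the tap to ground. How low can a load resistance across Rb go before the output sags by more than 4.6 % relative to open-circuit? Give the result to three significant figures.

Output resistance R_th = Ra‖Rb = (39.0 × 12.0)/51.00 = 9.176 kΩ.
The fractional drop is R_th/(R_th + R_L); requiring this ≤ 0.0460 gives R_L ≥ R_th(1/0.0460 − 1) = 9.176 × 20.74 = 190 kΩ.

R_L(min) ≈ 190 kΩ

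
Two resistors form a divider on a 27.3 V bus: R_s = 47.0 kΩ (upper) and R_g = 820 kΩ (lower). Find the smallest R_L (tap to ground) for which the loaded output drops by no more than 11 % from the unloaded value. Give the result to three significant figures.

R_L(min) ≈ 360 kΩ

Output resistance R_th = R_s‖R_g = (47.0 × 820)/867.0 = 44.45 kΩ.
The fractional drop is R_th/(R_th + R_L); requiring this ≤ 0.110 gives R_L ≥ R_th(1/0.110 − 1) = 44.45 × 8.091 = 360 kΩ.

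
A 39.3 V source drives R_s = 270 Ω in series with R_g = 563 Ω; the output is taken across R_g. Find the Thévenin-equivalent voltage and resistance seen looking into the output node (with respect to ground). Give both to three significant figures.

V_th = 26.6 V, R_th = 182 Ω

V_th is the open-circuit tap voltage: 39.3 × 563/(270 + 563) = 26.6 V.
With the supply zeroed, R_s and R_g appear in parallel from the tap: R_th = R_s‖R_g = (270 × 563)/833.0 = 182 Ω.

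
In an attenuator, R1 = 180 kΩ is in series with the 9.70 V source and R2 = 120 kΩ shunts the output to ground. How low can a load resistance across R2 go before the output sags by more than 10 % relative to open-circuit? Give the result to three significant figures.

Output resistance R_th = R1‖R2 = (180 × 120)/300.0 = 72.00 kΩ.
The fractional drop is R_th/(R_th + R_L); requiring this ≤ 0.100 gives R_L ≥ R_th(1/0.100 − 1) = 72.00 × 9.000 = 648 kΩ.

R_L(min) ≈ 648 kΩ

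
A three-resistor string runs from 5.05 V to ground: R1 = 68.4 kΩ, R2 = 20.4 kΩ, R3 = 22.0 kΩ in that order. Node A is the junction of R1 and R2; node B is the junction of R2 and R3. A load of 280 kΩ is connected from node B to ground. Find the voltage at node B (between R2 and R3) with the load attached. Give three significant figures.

V ≈ 0.943 V

At node B, R3 is in parallel with the load: R3‖R_L = 20.40 kΩ.
Below node A the resistance is R2 + (R3‖R_L) = 40.80 kΩ, so V_A = 5.05 × 40.80/109.2 = 1.887 V.
Then V_B = V_A × (R3‖R_L)/(R2 + R3‖R_L) = 1.887 × 20.40/40.80 = 0.943 V.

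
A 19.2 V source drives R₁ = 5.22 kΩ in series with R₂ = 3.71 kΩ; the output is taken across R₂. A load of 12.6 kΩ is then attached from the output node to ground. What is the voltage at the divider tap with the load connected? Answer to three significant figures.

V_out ≈ 6.81 V

The load sits in parallel with R₂: R₂‖R_L = (3.71 × 12.6) / (3.71 + 12.6) = 2.866 kΩ.
V_out = 19.2 × 2.866 / (5.22 + 2.866) = 19.2 × 2.866/8.086 = 6.81 V.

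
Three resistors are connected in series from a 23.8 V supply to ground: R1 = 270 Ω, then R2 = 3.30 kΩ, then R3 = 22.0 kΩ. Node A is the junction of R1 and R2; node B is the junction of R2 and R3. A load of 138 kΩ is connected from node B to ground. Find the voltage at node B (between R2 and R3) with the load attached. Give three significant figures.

At node B, R3 is in parallel with the load: R3‖R_L = 18980 Ω.
Below node A the resistance is R2 + (R3‖R_L) = 22280 Ω, so V_A = 23.8 × 22280/22540 = 23.51 V.
Then V_B = V_A × (R3‖R_L)/(R2 + R3‖R_L) = 23.51 × 18980/22280 = 20.0 V.

V ≈ 20.0 V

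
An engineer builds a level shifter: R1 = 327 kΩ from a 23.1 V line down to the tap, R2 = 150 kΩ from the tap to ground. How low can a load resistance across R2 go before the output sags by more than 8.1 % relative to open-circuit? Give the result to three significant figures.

Output resistance R_th = R1‖R2 = (327 × 150)/477.0 = 102.8 kΩ.
The fractional drop is R_th/(R_th + R_L); requiring this ≤ 0.0810 gives R_L ≥ R_th(1/0.0810 − 1) = 102.8 × 11.35 = 1.17 MΩ.

R_L(min) ≈ 1.17 MΩ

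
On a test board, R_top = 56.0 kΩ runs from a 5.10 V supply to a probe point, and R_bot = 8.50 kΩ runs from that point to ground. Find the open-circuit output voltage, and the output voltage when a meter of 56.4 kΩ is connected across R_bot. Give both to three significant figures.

Unloaded: 0.672 V; loaded: 0.594 V

Open-circuit: V = 5.10 × 8.50/(56.0 + 8.50) = 0.672 V.
With the load, R_bot becomes R_bot‖R_L = 7.387 kΩ, so V = 5.10 × 7.387/63.39 = 0.594 V.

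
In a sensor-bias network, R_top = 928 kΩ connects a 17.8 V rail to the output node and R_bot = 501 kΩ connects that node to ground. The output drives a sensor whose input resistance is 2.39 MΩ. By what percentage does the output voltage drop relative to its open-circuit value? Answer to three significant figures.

12.0 %

Unloaded V = 17.8 × 501/1429 = 6.2406 V.
Loaded: R_bot‖R_L = 414.2 kΩ, giving V = 17.8 × 414.2/1342 = 5.4928 V.
Drop = (6.2406 − 5.4928) / 6.2406 = 12.0 %.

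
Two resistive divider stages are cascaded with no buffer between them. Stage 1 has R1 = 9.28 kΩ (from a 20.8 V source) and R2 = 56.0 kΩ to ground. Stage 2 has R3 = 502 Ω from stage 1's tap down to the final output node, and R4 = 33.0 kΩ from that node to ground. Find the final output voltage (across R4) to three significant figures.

V_out ≈ 14.2 V

Stage 2 presents R3+R4 = 33500 Ω as a load on stage 1's tap.
Stage 1's lower leg becomes R2‖(R3+R4) = 20960 Ω, so V_mid = 20.8 × 20960/30240 = 14.42 V.
Stage 2 is itself unloaded: V_out = V_mid × R4/(R3+R4) = 14.42 × 33000/33500 = 14.2 V.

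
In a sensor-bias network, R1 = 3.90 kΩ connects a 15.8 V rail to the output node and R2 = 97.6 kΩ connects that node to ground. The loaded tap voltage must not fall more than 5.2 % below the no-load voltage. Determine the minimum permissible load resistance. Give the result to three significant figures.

R_L(min) ≈ 68.4 kΩ

Output resistance R_th = R1‖R2 = (3.90 × 97.6)/101.5 = 3.750 kΩ.
The fractional drop is R_th/(R_th + R_L); requiring this ≤ 0.0520 gives R_L ≥ R_th(1/0.0520 − 1) = 3.750 × 18.23 = 68.4 kΩ.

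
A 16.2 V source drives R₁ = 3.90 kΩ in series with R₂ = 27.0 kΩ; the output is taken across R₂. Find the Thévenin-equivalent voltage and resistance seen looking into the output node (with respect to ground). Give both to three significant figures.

V_th = 14.2 V, R_th = 3.41 kΩ

V_th is the open-circuit tap voltage: 16.2 × 27.0/(3.90 + 27.0) = 14.2 V.
With the supply zeroed, R₁ and R₂ appear in parallel from the tap: R_th = R₁‖R₂ = (3.90 × 27.0)/30.90 = 3.41 kΩ.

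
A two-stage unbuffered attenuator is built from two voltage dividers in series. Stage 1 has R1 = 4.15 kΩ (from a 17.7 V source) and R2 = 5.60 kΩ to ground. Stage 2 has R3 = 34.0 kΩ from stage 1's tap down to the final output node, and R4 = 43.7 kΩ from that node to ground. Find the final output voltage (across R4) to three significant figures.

V_out ≈ 5.55 V

Stage 2 presents R3+R4 = 77.70 kΩ as a load on stage 1's tap.
Stage 1's lower leg becomes R2‖(R3+R4) = 5.224 kΩ, so V_mid = 17.7 × 5.224/9.374 = 9.864 V.
Stage 2 is itself unloaded: V_out = V_mid × R4/(R3+R4) = 9.864 × 43.7/77.70 = 5.55 V.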